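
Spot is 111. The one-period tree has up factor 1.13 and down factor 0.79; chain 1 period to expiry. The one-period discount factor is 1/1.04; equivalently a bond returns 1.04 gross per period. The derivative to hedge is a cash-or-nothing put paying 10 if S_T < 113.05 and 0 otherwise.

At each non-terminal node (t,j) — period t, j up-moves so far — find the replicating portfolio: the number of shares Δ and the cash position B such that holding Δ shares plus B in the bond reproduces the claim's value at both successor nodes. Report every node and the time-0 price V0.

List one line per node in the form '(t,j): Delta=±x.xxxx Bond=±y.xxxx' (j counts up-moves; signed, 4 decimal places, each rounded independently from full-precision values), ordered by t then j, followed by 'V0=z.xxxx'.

(0,0): Delta=-0.2650 Bond=31.9570
V0=2.5452

Under the risk-neutral measure, an up-move has probability p* = (R−d)/(u−d) = 0.7353 and values discount at R = 1.04.
Terminal payoffs: V(1,0)=10.0000, V(1,1)=0.0000
(0,0): S=111.0000. Δ = (V_up−V_dn)/(S_up−S_dn) = (0.0000−10.0000)/(125.4300−87.6900) = -0.2650. V = [p*·0.0000 + (1−p*)·10.0000]/1.04 = 2.5452. B = V − Δ·S = 31.9570.
Check: Δ(0,0)·S0 + B(0,0) = 2.5452 = V0.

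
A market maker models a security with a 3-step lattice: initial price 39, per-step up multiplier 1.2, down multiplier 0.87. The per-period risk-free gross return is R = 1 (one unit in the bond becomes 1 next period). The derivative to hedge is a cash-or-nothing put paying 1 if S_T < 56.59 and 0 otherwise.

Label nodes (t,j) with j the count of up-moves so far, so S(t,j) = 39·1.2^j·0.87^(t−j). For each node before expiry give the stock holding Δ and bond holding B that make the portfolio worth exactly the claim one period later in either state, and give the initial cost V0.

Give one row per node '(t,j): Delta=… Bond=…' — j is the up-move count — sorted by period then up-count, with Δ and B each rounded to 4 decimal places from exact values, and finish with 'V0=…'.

(0,0): Delta=-0.0121 Bond=1.4091
(1,0): Delta=0.0000 Bond=1.0000
(1,1): Delta=-0.0255 Bond=2.0386
(2,0): Delta=0.0000 Bond=1.0000
(2,1): Delta=0.0000 Bond=1.0000
(2,2): Delta=-0.0540 Bond=3.6364
V0=0.9389

Under the risk-neutral measure, an up-move has probability p* = (R−d)/(u−d) = 0.3939 and values discount at R = 1.
Payoff layer (t=3): V(3,0)=1.0000, V(3,1)=1.0000, V(3,2)=1.0000, V(3,3)=0.0000
Node (2,0) S=29.5191: V=(p*·1.0000+(1−p*)·1.0000)/1=1.0000; Δ=(1.0000−1.0000)/(35.4229−25.6816)=0.0000; B=V−Δ·S=1.0000
Node (2,1) S=40.7160: V=(p*·1.0000+(1−p*)·1.0000)/1=1.0000; Δ=(1.0000−1.0000)/(48.8592−35.4229)=0.0000; B=V−Δ·S=1.0000
Node (2,2) S=56.1600: V=(p*·0.0000+(1−p*)·1.0000)/1=0.6061; Δ=(0.0000−1.0000)/(67.3920−48.8592)=-0.0540; B=V−Δ·S=3.6364
Node (1,0) S=33.9300: V=(p*·1.0000+(1−p*)·1.0000)/1=1.0000; Δ=(1.0000−1.0000)/(40.7160−29.5191)=0.0000; B=V−Δ·S=1.0000
Node (1,1) S=46.8000: V=(p*·0.6061+(1−p*)·1.0000)/1=0.8448; Δ=(0.6061−1.0000)/(56.1600−40.7160)=-0.0255; B=V−Δ·S=2.0386
Node (0,0) S=39.0000: V=(p*·0.8448+(1−p*)·1.0000)/1=0.9389; Δ=(0.8448−1.0000)/(46.8000−33.9300)=-0.0121; B=V−Δ·S=1.4091
Check: Δ(0,0)·S0 + B(0,0) = 0.9389 = V0.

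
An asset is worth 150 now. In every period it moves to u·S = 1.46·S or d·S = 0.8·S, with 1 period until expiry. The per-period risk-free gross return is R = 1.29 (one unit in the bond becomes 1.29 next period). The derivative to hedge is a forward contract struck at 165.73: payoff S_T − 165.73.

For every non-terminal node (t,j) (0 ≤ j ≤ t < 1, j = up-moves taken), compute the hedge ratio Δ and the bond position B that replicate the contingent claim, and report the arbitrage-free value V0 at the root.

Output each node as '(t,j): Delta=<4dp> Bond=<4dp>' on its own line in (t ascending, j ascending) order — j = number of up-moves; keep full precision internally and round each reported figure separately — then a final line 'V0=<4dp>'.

Risk-neutral probability p* = (R−d)/(u−d) = (1.29−0.8)/(1.46−0.8) = 0.7424.
At expiry t=1: V(1,0)=-45.7300, V(1,1)=53.2700
Node (0,0) S=150.0000: V=(p*·53.2700+(1−p*)·-45.7300)/1.29=21.5271; Δ=(53.2700−-45.7300)/(219.0000−120.0000)=1.0000; B=V−Δ·S=-128.4729
Each (Δ,B) replicates both successor values, so the strategy is self-financing and V0 is arbitrage-free.

(0,0): Delta=1.0000 Bond=-128.4729
V0=21.5271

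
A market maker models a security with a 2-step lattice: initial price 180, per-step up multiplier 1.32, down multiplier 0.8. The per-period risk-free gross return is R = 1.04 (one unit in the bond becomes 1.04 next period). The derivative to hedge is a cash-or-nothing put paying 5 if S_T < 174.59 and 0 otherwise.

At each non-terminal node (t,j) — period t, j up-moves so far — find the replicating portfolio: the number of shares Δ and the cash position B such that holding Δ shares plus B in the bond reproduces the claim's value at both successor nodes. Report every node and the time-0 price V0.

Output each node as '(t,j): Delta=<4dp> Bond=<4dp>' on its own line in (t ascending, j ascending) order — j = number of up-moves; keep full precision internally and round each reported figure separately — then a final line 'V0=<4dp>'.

Under the risk-neutral measure, an up-move has probability p* = (R−d)/(u−d) = 0.4615 and values discount at R = 1.04.
Payoff layer (t=2): V(2,0)=5.0000, V(2,1)=0.0000, V(2,2)=0.0000
(1,0): S=144.0000. Δ = (V_up−V_dn)/(S_up−S_dn) = (0.0000−5.0000)/(190.0800−115.2000) = -0.0668. V = [p*·0.0000 + (1−p*)·5.0000]/1.04 = 2.5888. B = V − Δ·S = 12.2041.
(1,1): S=237.6000. Δ = (V_up−V_dn)/(S_up−S_dn) = (0.0000−0.0000)/(313.6320−190.0800) = 0.0000. V = [p*·0.0000 + (1−p*)·0.0000]/1.04 = 0.0000. B = V − Δ·S = 0.0000.
(0,0): S=180.0000. Δ = (V_up−V_dn)/(S_up−S_dn) = (0.0000−2.5888)/(237.6000−144.0000) = -0.0277. V = [p*·0.0000 + (1−p*)·2.5888]/1.04 = 1.3403. B = V − Δ·S = 6.3187.
Self-financing check: at every node Δ·S+B equals the discounted successor values.

(0,0): Delta=-0.0277 Bond=6.3187
(1,0): Delta=-0.0668 Bond=12.2041
(1,1): Delta=0.0000 Bond=0.0000
V0=1.3403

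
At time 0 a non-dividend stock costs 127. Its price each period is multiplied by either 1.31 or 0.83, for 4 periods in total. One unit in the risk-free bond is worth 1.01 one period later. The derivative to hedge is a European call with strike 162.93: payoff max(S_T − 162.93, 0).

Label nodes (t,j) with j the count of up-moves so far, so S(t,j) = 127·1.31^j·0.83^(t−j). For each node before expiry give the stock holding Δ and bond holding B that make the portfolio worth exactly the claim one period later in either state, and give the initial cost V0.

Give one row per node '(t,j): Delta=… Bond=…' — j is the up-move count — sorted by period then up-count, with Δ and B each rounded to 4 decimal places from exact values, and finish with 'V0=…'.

(0,0): Delta=0.4259 Bond=-40.6974
(1,0): Delta=0.2017 Bond=-17.4747
(1,1): Delta=0.6626 Bond=-80.4871
(2,0): Delta=0.0000 Bond=0.0000
(2,1): Delta=0.4148 Bond=-47.0651
(2,2): Delta=0.9244 Bond=-138.3367
(3,0): Delta=0.0000 Bond=0.0000
(3,1): Delta=0.0000 Bond=0.0000
(3,2): Delta=0.8527 Bond=-126.7621
(3,3): Delta=1.0000 Bond=-161.3168
V0=13.3918

Since d<R<u, set p* = (R−d)/(u−d) = 0.3750; price each node as the discounted p*-expectation of its children.
At expiry t=4: V(4,0)=0.0000, V(4,1)=0.0000, V(4,2)=0.0000, V(4,3)=74.0413, V(4,4)=211.0849
Node (3,0) S=72.6169: V=(p*·0.0000+(1−p*)·0.0000)/1.01=0.0000; Δ=(0.0000−0.0000)/(95.1282−60.2721)=0.0000; B=V−Δ·S=0.0000
Node (3,1) S=114.6123: V=(p*·0.0000+(1−p*)·0.0000)/1.01=0.0000; Δ=(0.0000−0.0000)/(150.1421−95.1282)=0.0000; B=V−Δ·S=0.0000
Node (3,2) S=180.8941: V=(p*·74.0413+(1−p*)·0.0000)/1.01=27.4906; Δ=(74.0413−0.0000)/(236.9713−150.1421)=0.8527; B=V−Δ·S=-126.7621
Node (3,3) S=285.5076: V=(p*·211.0849+(1−p*)·74.0413)/1.01=124.1907; Δ=(211.0849−74.0413)/(374.0149−236.9713)=1.0000; B=V−Δ·S=-161.3168
Node (2,0) S=87.4903: V=(p*·0.0000+(1−p*)·0.0000)/1.01=0.0000; Δ=(0.0000−0.0000)/(114.6123−72.6169)=0.0000; B=V−Δ·S=0.0000
Node (2,1) S=138.0871: V=(p*·27.4906+(1−p*)·0.0000)/1.01=10.2069; Δ=(27.4906−0.0000)/(180.8941−114.6123)=0.4148; B=V−Δ·S=-47.0651
Node (2,2) S=217.9447: V=(p*·124.1907+(1−p*)·27.4906)/1.01=63.1219; Δ=(124.1907−27.4906)/(285.5076−180.8941)=0.9244; B=V−Δ·S=-138.3367
Node (1,0) S=105.4100: V=(p*·10.2069+(1−p*)·0.0000)/1.01=3.7897; Δ=(10.2069−0.0000)/(138.0871−87.4903)=0.2017; B=V−Δ·S=-17.4747
Node (1,1) S=166.3700: V=(p*·63.1219+(1−p*)·10.2069)/1.01=29.7525; Δ=(63.1219−10.2069)/(217.9447−138.0871)=0.6626; B=V−Δ·S=-80.4871
Node (0,0) S=127.0000: V=(p*·29.7525+(1−p*)·3.7897)/1.01=13.3918; Δ=(29.7525−3.7897)/(166.3700−105.4100)=0.4259; B=V−Δ·S=-40.6974
Each (Δ,B) replicates both successor values, so the strategy is self-financing and V0 is arbitrage-free.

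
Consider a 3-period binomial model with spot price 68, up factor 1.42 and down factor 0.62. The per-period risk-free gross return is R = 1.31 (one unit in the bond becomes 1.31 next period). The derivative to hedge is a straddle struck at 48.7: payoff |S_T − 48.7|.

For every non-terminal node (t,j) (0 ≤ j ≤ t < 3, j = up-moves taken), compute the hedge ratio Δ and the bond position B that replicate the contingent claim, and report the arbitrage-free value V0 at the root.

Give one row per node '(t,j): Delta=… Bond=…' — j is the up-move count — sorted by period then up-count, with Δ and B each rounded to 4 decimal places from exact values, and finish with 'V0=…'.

Risk-neutral probability p* = (R−d)/(u−d) = (1.31−0.62)/(1.42−0.62) = 0.8625.
Payoff layer (t=3): V(3,0)=32.4937, V(3,1)=11.5823, V(3,2)=36.3114, V(3,3)=146.0036
Node (2,0) S=26.1392: V=(p*·11.5823+(1−p*)·32.4937)/1.31=11.0364; Δ=(11.5823−32.4937)/(37.1177−16.2063)=-1.0000; B=V−Δ·S=37.1756
Node (2,1) S=59.8672: V=(p*·36.3114+(1−p*)·11.5823)/1.31=25.1230; Δ=(36.3114−11.5823)/(85.0114−37.1177)=0.5163; B=V−Δ·S=-5.7883
Node (2,2) S=137.1152: V=(p*·146.0036+(1−p*)·36.3114)/1.31=99.9396; Δ=(146.0036−36.3114)/(194.7036−85.0114)=1.0000; B=V−Δ·S=-37.1756
Node (1,0) S=42.1600: V=(p*·25.1230+(1−p*)·11.0364)/1.31=17.6993; Δ=(25.1230−11.0364)/(59.8672−26.1392)=0.4177; B=V−Δ·S=0.0910
Node (1,1) S=96.5600: V=(p*·99.9396+(1−p*)·25.1230)/1.31=68.4369; Δ=(99.9396−25.1230)/(137.1152−59.8672)=0.9685; B=V−Δ·S=-25.0838
Node (0,0) S=68.0000: V=(p*·68.4369+(1−p*)·17.6993)/1.31=46.9164; Δ=(68.4369−17.6993)/(96.5600−42.1600)=0.9327; B=V−Δ·S=-16.5056
The time-0 hedge costs 46.9164, which is the no-arbitrage price.

(0,0): Delta=0.9327 Bond=-16.5056
(1,0): Delta=0.4177 Bond=0.0910
(1,1): Delta=0.9685 Bond=-25.0838
(2,0): Delta=-1.0000 Bond=37.1756
(2,1): Delta=0.5163 Bond=-5.7883
(2,2): Delta=1.0000 Bond=-37.1756
V0=46.9164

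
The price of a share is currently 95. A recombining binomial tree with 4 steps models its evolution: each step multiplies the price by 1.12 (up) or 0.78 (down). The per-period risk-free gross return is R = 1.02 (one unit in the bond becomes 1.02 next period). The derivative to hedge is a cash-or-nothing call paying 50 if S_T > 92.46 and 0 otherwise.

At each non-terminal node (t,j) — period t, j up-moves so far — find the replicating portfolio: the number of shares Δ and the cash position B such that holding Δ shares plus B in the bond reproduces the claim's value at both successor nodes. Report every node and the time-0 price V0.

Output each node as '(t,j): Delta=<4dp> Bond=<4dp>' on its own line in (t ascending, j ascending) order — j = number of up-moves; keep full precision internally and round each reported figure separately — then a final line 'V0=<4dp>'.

Risk-neutral probability p* = (R−d)/(u−d) = (1.02−0.78)/(1.12−0.78) = 0.7059.
Payoff layer (t=4): V(4,0)=0.0000, V(4,1)=0.0000, V(4,2)=0.0000, V(4,3)=50.0000, V(4,4)=50.0000
(3,0): S=45.0824. Δ = (V_up−V_dn)/(S_up−S_dn) = (0.0000−0.0000)/(50.4923−35.1643) = 0.0000. V = [p*·0.0000 + (1−p*)·0.0000]/1.02 = 0.0000. B = V − Δ·S = 0.0000.
(3,1): S=64.7338. Δ = (V_up−V_dn)/(S_up−S_dn) = (0.0000−0.0000)/(72.5018−50.4923) = 0.0000. V = [p*·0.0000 + (1−p*)·0.0000]/1.02 = 0.0000. B = V − Δ·S = 0.0000.
(3,2): S=92.9510. Δ = (V_up−V_dn)/(S_up−S_dn) = (50.0000−0.0000)/(104.1052−72.5018) = 1.5821. V = [p*·50.0000 + (1−p*)·0.0000]/1.02 = 34.6021. B = V − Δ·S = -112.4567.
(3,3): S=133.4682. Δ = (V_up−V_dn)/(S_up−S_dn) = (50.0000−50.0000)/(149.4843−104.1052) = 0.0000. V = [p*·50.0000 + (1−p*)·50.0000]/1.02 = 49.0196. B = V − Δ·S = 49.0196.
(2,0): S=57.7980. Δ = (V_up−V_dn)/(S_up−S_dn) = (0.0000−0.0000)/(64.7338−45.0824) = 0.0000. V = [p*·0.0000 + (1−p*)·0.0000]/1.02 = 0.0000. B = V − Δ·S = 0.0000.
(2,1): S=82.9920. Δ = (V_up−V_dn)/(S_up−S_dn) = (34.6021−0.0000)/(92.9510−64.7338) = 1.2263. V = [p*·34.6021 + (1−p*)·0.0000]/1.02 = 23.9461. B = V − Δ·S = -77.8247.
(2,2): S=119.1680. Δ = (V_up−V_dn)/(S_up−S_dn) = (49.0196−34.6021)/(133.4682−92.9510) = 0.3558. V = [p*·49.0196 + (1−p*)·34.6021]/1.02 = 43.9011. B = V − Δ·S = 1.4966.
(1,0): S=74.1000. Δ = (V_up−V_dn)/(S_up−S_dn) = (23.9461−0.0000)/(82.9920−57.7980) = 0.9505. V = [p*·23.9461 + (1−p*)·0.0000]/1.02 = 16.5717. B = V − Δ·S = -53.8580.
(1,1): S=106.4000. Δ = (V_up−V_dn)/(S_up−S_dn) = (43.9011−23.9461)/(119.1680−82.9920) = 0.5516. V = [p*·43.9011 + (1−p*)·23.9461]/1.02 = 37.2863. B = V − Δ·S = -21.4051.
(0,0): S=95.0000. Δ = (V_up−V_dn)/(S_up−S_dn) = (37.2863−16.5717)/(106.4000−74.1000) = 0.6413. V = [p*·37.2863 + (1−p*)·16.5717]/1.02 = 30.5821. B = V − Δ·S = -30.3432.
The time-0 hedge costs 30.5821, which is the no-arbitrage price.

(0,0): Delta=0.6413 Bond=-30.3432
(1,0): Delta=0.9505 Bond=-53.8580
(1,1): Delta=0.5516 Bond=-21.4051
(2,0): Delta=0.0000 Bond=0.0000
(2,1): Delta=1.2263 Bond=-77.8247
(2,2): Delta=0.3558 Bond=1.4966
(3,0): Delta=0.0000 Bond=0.0000
(3,1): Delta=0.0000 Bond=0.0000
(3,2): Delta=1.5821 Bond=-112.4567
(3,3): Delta=0.0000 Bond=49.0196
V0=30.5821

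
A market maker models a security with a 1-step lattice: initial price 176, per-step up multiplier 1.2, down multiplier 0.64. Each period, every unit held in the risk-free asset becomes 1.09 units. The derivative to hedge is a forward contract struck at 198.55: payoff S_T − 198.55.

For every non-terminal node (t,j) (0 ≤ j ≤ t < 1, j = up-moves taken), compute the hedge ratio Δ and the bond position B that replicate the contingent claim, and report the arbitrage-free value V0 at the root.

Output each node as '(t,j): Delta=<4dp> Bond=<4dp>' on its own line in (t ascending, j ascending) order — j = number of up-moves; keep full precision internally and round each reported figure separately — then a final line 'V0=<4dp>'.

No-arbitrage ⇒ martingale measure with p* = (R−d)/(u−d) = 0.8036.
At expiry t=1: V(1,0)=-85.9100, V(1,1)=12.6500
  t=0,j=0: stock 176.0000 → up 211.2000 (V=12.6500), down 112.6400 (V=-85.9100). Price -6.1560; hedge Δ=1.0000, bond B=-182.1560.
Each (Δ,B) replicates both successor values, so the strategy is self-financing and V0 is arbitrage-free.

(0,0): Delta=1.0000 Bond=-182.1560
V0=-6.1560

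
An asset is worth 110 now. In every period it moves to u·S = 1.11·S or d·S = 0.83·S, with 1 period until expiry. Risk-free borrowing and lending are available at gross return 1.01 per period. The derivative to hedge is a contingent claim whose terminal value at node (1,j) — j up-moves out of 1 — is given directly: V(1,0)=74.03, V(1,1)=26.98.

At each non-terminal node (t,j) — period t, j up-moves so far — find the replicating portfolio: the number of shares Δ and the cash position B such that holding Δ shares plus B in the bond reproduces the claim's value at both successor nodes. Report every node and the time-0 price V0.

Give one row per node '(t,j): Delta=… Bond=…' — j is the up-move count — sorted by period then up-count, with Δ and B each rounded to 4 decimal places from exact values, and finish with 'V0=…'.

(0,0): Delta=-1.5276 Bond=211.3858
V0=43.3501

Under the risk-neutral measure, an up-move has probability p* = (R−d)/(u−d) = 0.6429 and values discount at R = 1.01.
Payoff layer (t=1): V(1,0)=74.0300, V(1,1)=26.9800
Node (0,0) S=110.0000: V=(p*·26.9800+(1−p*)·74.0300)/1.01=43.3501; Δ=(26.9800−74.0300)/(122.1000−91.3000)=-1.5276; B=V−Δ·S=211.3858
Check: Δ(0,0)·S0 + B(0,0) = 43.3501 = V0.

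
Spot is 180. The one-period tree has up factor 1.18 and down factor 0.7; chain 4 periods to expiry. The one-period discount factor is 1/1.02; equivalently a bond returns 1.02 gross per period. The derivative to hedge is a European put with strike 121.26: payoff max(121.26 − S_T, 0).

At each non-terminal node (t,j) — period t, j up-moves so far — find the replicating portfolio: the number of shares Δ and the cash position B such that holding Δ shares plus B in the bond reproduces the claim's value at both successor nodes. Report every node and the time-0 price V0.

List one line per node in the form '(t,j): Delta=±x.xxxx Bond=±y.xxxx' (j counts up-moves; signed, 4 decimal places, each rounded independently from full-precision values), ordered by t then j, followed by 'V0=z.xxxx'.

No-arbitrage ⇒ martingale measure with p* = (R−d)/(u−d) = 0.6667.
Terminal values V(4,·): V(4,0)=78.0420, V(4,1)=48.4068, V(4,2)=0.0000, V(4,3)=0.0000, V(4,4)=0.0000
  t=3,j=0: stock 61.7400 → up 72.8532 (V=48.4068), down 43.2180 (V=78.0420). Price 57.1424; hedge Δ=-1.0000, bond B=118.8824.
  t=3,j=1: stock 104.0760 → up 122.8097 (V=0.0000), down 72.8532 (V=48.4068). Price 15.8192; hedge Δ=-0.9690, bond B=116.6667.
  t=3,j=2: stock 175.4424 → up 207.0220 (V=0.0000), down 122.8097 (V=0.0000). Price 0.0000; hedge Δ=0.0000, bond B=0.0000.
  t=3,j=3: stock 295.7458 → up 348.9800 (V=0.0000), down 207.0220 (V=0.0000). Price 0.0000; hedge Δ=0.0000, bond B=0.0000.
  t=2,j=0: stock 88.2000 → up 104.0760 (V=15.8192), down 61.7400 (V=57.1424). Price 29.0133; hedge Δ=-0.9761, bond B=115.1032.
  t=2,j=1: stock 148.6800 → up 175.4424 (V=0.0000), down 104.0760 (V=15.8192). Price 5.1697; hedge Δ=-0.2217, bond B=38.1264.
  t=2,j=2: stock 250.6320 → up 295.7458 (V=0.0000), down 175.4424 (V=0.0000). Price 0.0000; hedge Δ=0.0000, bond B=0.0000.
  t=1,j=0: stock 126.0000 → up 148.6800 (V=5.1697), down 88.2000 (V=29.0133). Price 12.8604; hedge Δ=-0.3942, bond B=62.5346.
  t=1,j=1: stock 212.4000 → up 250.6320 (V=0.0000), down 148.6800 (V=5.1697). Price 1.6894; hedge Δ=-0.0507, bond B=12.4596.
  t=0,j=0: stock 180.0000 → up 212.4000 (V=1.6894), down 126.0000 (V=12.8604). Price 5.3069; hedge Δ=-0.1293, bond B=28.5797.
Root portfolio cost Δ·180+B reproduces V0=5.3069.

(0,0): Delta=-0.1293 Bond=28.5797
(1,0): Delta=-0.3942 Bond=62.5346
(1,1): Delta=-0.0507 Bond=12.4596
(2,0): Delta=-0.9761 Bond=115.1032
(2,1): Delta=-0.2217 Bond=38.1264
(2,2): Delta=0.0000 Bond=0.0000
(3,0): Delta=-1.0000 Bond=118.8824
(3,1): Delta=-0.9690 Bond=116.6667
(3,2): Delta=0.0000 Bond=0.0000
(3,3): Delta=0.0000 Bond=0.0000
V0=5.3069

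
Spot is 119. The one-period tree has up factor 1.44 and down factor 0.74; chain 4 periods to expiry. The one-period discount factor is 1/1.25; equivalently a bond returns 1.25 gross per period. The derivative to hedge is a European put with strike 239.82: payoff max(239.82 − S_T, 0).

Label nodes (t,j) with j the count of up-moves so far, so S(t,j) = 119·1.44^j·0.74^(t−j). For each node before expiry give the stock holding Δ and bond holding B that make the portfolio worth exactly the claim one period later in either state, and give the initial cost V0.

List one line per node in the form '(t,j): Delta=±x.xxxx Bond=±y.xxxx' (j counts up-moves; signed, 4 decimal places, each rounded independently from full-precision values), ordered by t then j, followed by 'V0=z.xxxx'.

The replicating-portfolio and risk-neutral prices coincide; use p* = (1.25−0.74)/(1.44−0.74) = 0.7286 for the latter.
Terminal values V(4,·): V(4,0)=204.1360, V(4,1)=170.3808, V(4,2)=104.6951, V(4,3)=0.0000, V(4,4)=0.0000
  t=3,j=0: stock 48.2217 → up 69.4392 (V=170.3808), down 35.6840 (V=204.1360). Price 143.6343; hedge Δ=-1.0000, bond B=191.8560.
  t=3,j=1: stock 93.8367 → up 135.1249 (V=104.6951), down 69.4392 (V=170.3808). Price 98.0193; hedge Δ=-1.0000, bond B=191.8560.
  t=3,j=2: stock 182.6012 → up 262.9458 (V=0.0000), down 135.1249 (V=104.6951). Price 22.7338; hedge Δ=-0.8191, bond B=172.2982.
  t=3,j=3: stock 355.3321 → up 511.6782 (V=0.0000), down 262.9458 (V=0.0000). Price 0.0000; hedge Δ=0.0000, bond B=0.0000.
  t=2,j=0: stock 65.1644 → up 93.8367 (V=98.0193), down 48.2217 (V=143.6343). Price 88.3204; hedge Δ=-1.0000, bond B=153.4848.
  t=2,j=1: stock 126.8064 → up 182.6012 (V=22.7338), down 93.8367 (V=98.0193). Price 34.5347; hedge Δ=-0.8481, bond B=142.0854.
  t=2,j=2: stock 246.7584 → up 355.3321 (V=0.0000), down 182.6012 (V=22.7338). Price 4.9365; hedge Δ=-0.1316, bond B=37.4133.
  t=1,j=0: stock 88.0600 → up 126.8064 (V=34.5347), down 65.1644 (V=88.3204). Price 39.3070; hedge Δ=-0.8725, bond B=116.1436.
  t=1,j=1: stock 171.3600 → up 246.7584 (V=4.9365), down 126.8064 (V=34.5347). Price 10.3762; hedge Δ=-0.2468, bond B=52.6595.
  t=0,j=0: stock 119.0000 → up 171.3600 (V=10.3762), down 88.0600 (V=39.3070). Price 14.5831; hedge Δ=-0.3473, bond B=55.9127.
Check: Δ(0,0)·S0 + B(0,0) = 14.5831 = V0.

(0,0): Delta=-0.3473 Bond=55.9127
(1,0): Delta=-0.8725 Bond=116.1436
(1,1): Delta=-0.2468 Bond=52.6595
(2,0): Delta=-1.0000 Bond=153.4848
(2,1): Delta=-0.8481 Bond=142.0854
(2,2): Delta=-0.1316 Bond=37.4133
(3,0): Delta=-1.0000 Bond=191.8560
(3,1): Delta=-1.0000 Bond=191.8560
(3,2): Delta=-0.8191 Bond=172.2982
(3,3): Delta=0.0000 Bond=0.0000
V0=14.5831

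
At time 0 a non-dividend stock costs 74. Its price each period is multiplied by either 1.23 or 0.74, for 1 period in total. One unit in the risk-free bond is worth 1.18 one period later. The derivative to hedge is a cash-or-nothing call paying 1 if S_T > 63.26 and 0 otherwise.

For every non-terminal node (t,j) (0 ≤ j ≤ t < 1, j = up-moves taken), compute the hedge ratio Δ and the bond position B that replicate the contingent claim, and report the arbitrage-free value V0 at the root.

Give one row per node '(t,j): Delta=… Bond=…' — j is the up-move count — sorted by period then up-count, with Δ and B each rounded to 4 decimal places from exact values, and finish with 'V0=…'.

(0,0): Delta=0.0276 Bond=-1.2798
V0=0.7610

Risk-neutral probability p* = (R−d)/(u−d) = (1.18−0.74)/(1.23−0.74) = 0.8980.
Payoff layer (t=1): V(1,0)=0.0000, V(1,1)=1.0000
  t=0,j=0: stock 74.0000 → up 91.0200 (V=1.0000), down 54.7600 (V=0.0000). Price 0.7610; hedge Δ=0.0276, bond B=-1.2798.
Check: Δ(0,0)·S0 + B(0,0) = 0.7610 = V0.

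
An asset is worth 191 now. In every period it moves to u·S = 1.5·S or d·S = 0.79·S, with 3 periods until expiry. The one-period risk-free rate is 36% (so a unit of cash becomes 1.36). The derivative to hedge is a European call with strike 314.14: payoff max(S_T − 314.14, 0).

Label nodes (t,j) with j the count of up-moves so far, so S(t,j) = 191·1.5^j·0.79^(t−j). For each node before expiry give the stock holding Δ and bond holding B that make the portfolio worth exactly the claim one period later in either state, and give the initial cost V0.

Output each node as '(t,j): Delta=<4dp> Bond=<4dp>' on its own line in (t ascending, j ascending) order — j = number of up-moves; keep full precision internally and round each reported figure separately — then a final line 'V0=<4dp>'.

No-arbitrage ⇒ martingale measure with p* = (R−d)/(u−d) = 0.8028.
Terminal values V(3,·): V(3,0)=0.0000, V(3,1)=0.0000, V(3,2)=25.3625, V(3,3)=330.4850
Node (2,0) S=119.2031: V=(p*·0.0000+(1−p*)·0.0000)/1.36=0.0000; Δ=(0.0000−0.0000)/(178.8047−94.1704)=0.0000; B=V−Δ·S=0.0000
Node (2,1) S=226.3350: V=(p*·25.3625+(1−p*)·0.0000)/1.36=14.9716; Δ=(25.3625−0.0000)/(339.5025−178.8047)=0.1578; B=V−Δ·S=-20.7502
Node (2,2) S=429.7500: V=(p*·330.4850+(1−p*)·25.3625)/1.36=198.7647; Δ=(330.4850−25.3625)/(644.6250−339.5025)=1.0000; B=V−Δ·S=-230.9853
Node (1,0) S=150.8900: V=(p*·14.9716+(1−p*)·0.0000)/1.36=8.8379; Δ=(14.9716−0.0000)/(226.3350−119.2031)=0.1397; B=V−Δ·S=-12.2490
Node (1,1) S=286.5000: V=(p*·198.7647+(1−p*)·14.9716)/1.36=119.5028; Δ=(198.7647−14.9716)/(429.7500−226.3350)=0.9035; B=V−Δ·S=-139.3606
Node (0,0) S=191.0000: V=(p*·119.5028+(1−p*)·8.8379)/1.36=71.8247; Δ=(119.5028−8.8379)/(286.5000−150.8900)=0.8161; B=V−Δ·S=-84.0415
Self-financing check: at every node Δ·S+B equals the discounted successor values.

(0,0): Delta=0.8161 Bond=-84.0415
(1,0): Delta=0.1397 Bond=-12.2490
(1,1): Delta=0.9035 Bond=-139.3606
(2,0): Delta=0.0000 Bond=0.0000
(2,1): Delta=0.1578 Bond=-20.7502
(2,2): Delta=1.0000 Bond=-230.9853
V0=71.8247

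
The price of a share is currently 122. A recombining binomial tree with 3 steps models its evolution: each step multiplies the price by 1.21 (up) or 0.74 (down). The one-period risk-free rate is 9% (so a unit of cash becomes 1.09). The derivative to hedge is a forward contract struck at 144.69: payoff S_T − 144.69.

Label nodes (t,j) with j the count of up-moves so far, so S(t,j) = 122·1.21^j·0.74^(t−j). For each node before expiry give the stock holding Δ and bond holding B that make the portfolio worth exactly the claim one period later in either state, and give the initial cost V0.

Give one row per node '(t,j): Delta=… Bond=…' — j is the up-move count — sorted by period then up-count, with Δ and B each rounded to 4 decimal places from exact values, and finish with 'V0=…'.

(0,0): Delta=1.0000 Bond=-111.7272
(1,0): Delta=1.0000 Bond=-121.7827
(1,1): Delta=1.0000 Bond=-121.7827
(2,0): Delta=1.0000 Bond=-132.7431
(2,1): Delta=1.0000 Bond=-132.7431
(2,2): Delta=1.0000 Bond=-132.7431
V0=10.2728

Since d<R<u, set p* = (R−d)/(u−d) = 0.7447; price each node as the discounted p*-expectation of its children.
Terminal payoffs: V(3,0)=-95.2527, V(3,1)=-63.8533, V(3,2)=-12.5111, V(3,3)=71.4404
Node (2,0) S=66.8072: V=(p*·-63.8533+(1−p*)·-95.2527)/1.09=-65.9359; Δ=(-63.8533−-95.2527)/(80.8367−49.4373)=1.0000; B=V−Δ·S=-132.7431
Node (2,1) S=109.2388: V=(p*·-12.5111+(1−p*)·-63.8533)/1.09=-23.5043; Δ=(-12.5111−-63.8533)/(132.1789−80.8367)=1.0000; B=V−Δ·S=-132.7431
Node (2,2) S=178.6202: V=(p*·71.4404+(1−p*)·-12.5111)/1.09=45.8771; Δ=(71.4404−-12.5111)/(216.1304−132.1789)=1.0000; B=V−Δ·S=-132.7431
Node (1,0) S=90.2800: V=(p*·-23.5043+(1−p*)·-65.9359)/1.09=-31.5027; Δ=(-23.5043−-65.9359)/(109.2388−66.8072)=1.0000; B=V−Δ·S=-121.7827
Node (1,1) S=147.6200: V=(p*·45.8771+(1−p*)·-23.5043)/1.09=25.8373; Δ=(45.8771−-23.5043)/(178.6202−109.2388)=1.0000; B=V−Δ·S=-121.7827
Node (0,0) S=122.0000: V=(p*·25.8373+(1−p*)·-31.5027)/1.09=10.2728; Δ=(25.8373−-31.5027)/(147.6200−90.2800)=1.0000; B=V−Δ·S=-111.7272
The time-0 hedge costs 10.2728, which is the no-arbitrage price.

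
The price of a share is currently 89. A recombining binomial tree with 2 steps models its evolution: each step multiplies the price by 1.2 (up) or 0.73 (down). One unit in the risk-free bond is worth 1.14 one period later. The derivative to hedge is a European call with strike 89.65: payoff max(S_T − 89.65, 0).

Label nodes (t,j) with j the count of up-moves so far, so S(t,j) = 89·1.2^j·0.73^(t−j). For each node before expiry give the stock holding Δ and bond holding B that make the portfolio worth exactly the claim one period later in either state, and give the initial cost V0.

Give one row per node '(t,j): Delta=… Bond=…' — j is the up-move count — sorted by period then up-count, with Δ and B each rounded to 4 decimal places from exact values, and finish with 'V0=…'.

(0,0): Delta=0.7045 Bond=-40.1490
(1,0): Delta=0.0000 Bond=0.0000
(1,1): Delta=0.7672 Bond=-52.4679
V0=22.5494

No-arbitrage ⇒ martingale measure with p* = (R−d)/(u−d) = 0.8723.
Payoff layer (t=2): V(2,0)=0.0000, V(2,1)=0.0000, V(2,2)=38.5100
Node (1,0) S=64.9700: V=(p*·0.0000+(1−p*)·0.0000)/1.14=0.0000; Δ=(0.0000−0.0000)/(77.9640−47.4281)=0.0000; B=V−Δ·S=0.0000
Node (1,1) S=106.8000: V=(p*·38.5100+(1−p*)·0.0000)/1.14=29.4683; Δ=(38.5100−0.0000)/(128.1600−77.9640)=0.7672; B=V−Δ·S=-52.4679
Node (0,0) S=89.0000: V=(p*·29.4683+(1−p*)·0.0000)/1.14=22.5494; Δ=(29.4683−0.0000)/(106.8000−64.9700)=0.7045; B=V−Δ·S=-40.1490
Self-financing check: at every node Δ·S+B equals the discounted successor values.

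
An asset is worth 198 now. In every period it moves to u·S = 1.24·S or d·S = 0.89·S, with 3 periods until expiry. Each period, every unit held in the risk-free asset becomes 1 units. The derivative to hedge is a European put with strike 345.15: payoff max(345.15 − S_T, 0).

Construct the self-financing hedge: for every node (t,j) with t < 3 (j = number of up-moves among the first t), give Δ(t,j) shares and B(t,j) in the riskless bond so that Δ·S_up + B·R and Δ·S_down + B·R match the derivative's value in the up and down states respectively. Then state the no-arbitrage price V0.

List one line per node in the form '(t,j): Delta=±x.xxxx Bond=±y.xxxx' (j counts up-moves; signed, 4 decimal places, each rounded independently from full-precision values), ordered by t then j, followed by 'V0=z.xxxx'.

Since d<R<u, set p* = (R−d)/(u−d) = 0.3143; price each node as the discounted p*-expectation of its children.
At expiry t=3: V(3,0)=205.5661, V(3,1)=150.6736, V(3,2)=74.1941, V(3,3)=0.0000
  t=2,j=0: stock 156.8358 → up 194.4764 (V=150.6736), down 139.5839 (V=205.5661). Price 188.3142; hedge Δ=-1.0000, bond B=345.1500.
  t=2,j=1: stock 218.5128 → up 270.9559 (V=74.1941), down 194.4764 (V=150.6736). Price 126.6372; hedge Δ=-1.0000, bond B=345.1500.
  t=2,j=2: stock 304.4448 → up 377.5116 (V=0.0000), down 270.9559 (V=74.1941). Price 50.8760; hedge Δ=-0.6963, bond B=262.8592.
  t=1,j=0: stock 176.2200 → up 218.5128 (V=126.6372), down 156.8358 (V=188.3142). Price 168.9300; hedge Δ=-1.0000, bond B=345.1500.
  t=1,j=1: stock 245.5200 → up 304.4448 (V=50.8760), down 218.5128 (V=126.6372). Price 102.8265; hedge Δ=-0.8816, bond B=319.2872.
  t=0,j=0: stock 198.0000 → up 245.5200 (V=102.8265), down 176.2200 (V=168.9300). Price 148.1546; hedge Δ=-0.9539, bond B=337.0217.
Root portfolio cost Δ·198+B reproduces V0=148.1546.

(0,0): Delta=-0.9539 Bond=337.0217
(1,0): Delta=-1.0000 Bond=345.1500
(1,1): Delta=-0.8816 Bond=319.2872
(2,0): Delta=-1.0000 Bond=345.1500
(2,1): Delta=-1.0000 Bond=345.1500
(2,2): Delta=-0.6963 Bond=262.8592
V0=148.1546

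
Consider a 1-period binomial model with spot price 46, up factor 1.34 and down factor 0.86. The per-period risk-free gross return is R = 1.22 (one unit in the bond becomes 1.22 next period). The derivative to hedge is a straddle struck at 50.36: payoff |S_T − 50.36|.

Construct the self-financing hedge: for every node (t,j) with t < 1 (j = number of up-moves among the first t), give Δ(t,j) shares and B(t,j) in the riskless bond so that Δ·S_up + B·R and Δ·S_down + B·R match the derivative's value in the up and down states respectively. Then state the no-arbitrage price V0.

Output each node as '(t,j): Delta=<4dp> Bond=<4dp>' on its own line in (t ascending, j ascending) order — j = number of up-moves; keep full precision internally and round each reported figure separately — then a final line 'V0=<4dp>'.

(0,0): Delta=0.0217 Bond=8.1475
V0=9.1475

No-arbitrage ⇒ martingale measure with p* = (R−d)/(u−d) = 0.7500.
Terminal payoffs: V(1,0)=10.8000, V(1,1)=11.2800
Node (0,0) S=46.0000: V=(p*·11.2800+(1−p*)·10.8000)/1.22=9.1475; Δ=(11.2800−10.8000)/(61.6400−39.5600)=0.0217; B=V−Δ·S=8.1475
Check: Δ(0,0)·S0 + B(0,0) = 9.1475 = V0.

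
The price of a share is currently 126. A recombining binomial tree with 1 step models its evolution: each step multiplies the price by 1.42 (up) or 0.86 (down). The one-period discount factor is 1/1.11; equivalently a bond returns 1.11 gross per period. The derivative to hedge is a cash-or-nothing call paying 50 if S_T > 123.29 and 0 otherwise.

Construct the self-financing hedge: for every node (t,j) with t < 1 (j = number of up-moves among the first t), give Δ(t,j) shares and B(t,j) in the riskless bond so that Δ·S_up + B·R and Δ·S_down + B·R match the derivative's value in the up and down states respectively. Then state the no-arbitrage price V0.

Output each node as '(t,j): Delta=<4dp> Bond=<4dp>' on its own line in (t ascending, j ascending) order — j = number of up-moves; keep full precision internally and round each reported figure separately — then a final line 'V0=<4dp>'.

No-arbitrage ⇒ martingale measure with p* = (R−d)/(u−d) = 0.4464.
Terminal payoffs: V(1,0)=0.0000, V(1,1)=50.0000
  t=0,j=0: stock 126.0000 → up 178.9200 (V=50.0000), down 108.3600 (V=0.0000). Price 20.1094; hedge Δ=0.7086, bond B=-69.1763.
Root portfolio cost Δ·126+B reproduces V0=20.1094.

(0,0): Delta=0.7086 Bond=-69.1763
V0=20.1094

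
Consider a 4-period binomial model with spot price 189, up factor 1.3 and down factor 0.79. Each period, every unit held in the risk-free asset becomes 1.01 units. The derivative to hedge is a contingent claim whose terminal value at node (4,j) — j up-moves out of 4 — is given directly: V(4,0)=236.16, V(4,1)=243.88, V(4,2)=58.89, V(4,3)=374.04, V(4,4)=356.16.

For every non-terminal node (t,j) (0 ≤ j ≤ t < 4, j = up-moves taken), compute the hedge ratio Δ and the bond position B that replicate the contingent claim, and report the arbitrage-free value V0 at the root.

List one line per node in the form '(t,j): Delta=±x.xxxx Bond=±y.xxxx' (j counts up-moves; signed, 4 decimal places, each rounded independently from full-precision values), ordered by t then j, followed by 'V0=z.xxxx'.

(0,0): Delta=0.2277 Bond=152.9421
(1,0): Delta=-0.3812 Bond=245.3951
(1,1): Delta=0.7155 Bond=34.6177
(2,0): Delta=-1.2411 Bond=349.2809
(2,1): Delta=0.3076 Bond=114.1434
(2,2): Delta=1.0423 Bond=-69.4092
(3,0): Delta=0.1624 Bond=221.9818
(3,1): Delta=-2.3655 Bond=525.1813
(3,2): Delta=2.4489 Bond=-425.0332
(3,3): Delta=-0.0844 Bond=397.7589
V0=195.9851

No-arbitrage ⇒ martingale measure with p* = (R−d)/(u−d) = 0.4314.
Terminal values V(4,·): V(4,0)=236.1600, V(4,1)=243.8800, V(4,2)=58.8900, V(4,3)=374.0400, V(4,4)=356.1600
Node (3,0) S=93.1844: V=(p*·243.8800+(1−p*)·236.1600)/1.01=237.1190; Δ=(243.8800−236.1600)/(121.1397−73.6157)=0.1624; B=V−Δ·S=221.9818
Node (3,1) S=153.3414: V=(p*·58.8900+(1−p*)·243.8800)/1.01=162.4558; Δ=(58.8900−243.8800)/(199.3438−121.1397)=-2.3655; B=V−Δ·S=525.1813
Node (3,2) S=252.3339: V=(p*·374.0400+(1−p*)·58.8900)/1.01=192.9080; Δ=(374.0400−58.8900)/(328.0341−199.3438)=2.4489; B=V−Δ·S=-425.0332
Node (3,3) S=415.2330: V=(p*·356.1600+(1−p*)·374.0400)/1.01=362.7001; Δ=(356.1600−374.0400)/(539.8029−328.0341)=-0.0844; B=V−Δ·S=397.7589
Node (2,0) S=117.9549: V=(p*·162.4558+(1−p*)·237.1190)/1.01=202.8825; Δ=(162.4558−237.1190)/(153.3414−93.1844)=-1.2411; B=V−Δ·S=349.2809
Node (2,1) S=194.1030: V=(p*·192.9080+(1−p*)·162.4558)/1.01=173.8535; Δ=(192.9080−162.4558)/(252.3339−153.3414)=0.3076; B=V−Δ·S=114.1434
Node (2,2) S=319.4100: V=(p*·362.7001+(1−p*)·192.9080)/1.01=263.5165; Δ=(362.7001−192.9080)/(415.2330−252.3339)=1.0423; B=V−Δ·S=-69.4092
Node (1,0) S=149.3100: V=(p*·173.8535+(1−p*)·202.8825)/1.01=188.4755; Δ=(173.8535−202.8825)/(194.1030−117.9549)=-0.3812; B=V−Δ·S=245.3951
Node (1,1) S=245.7000: V=(p*·263.5165+(1−p*)·173.8535)/1.01=210.4274; Δ=(263.5165−173.8535)/(319.4100−194.1030)=0.7155; B=V−Δ·S=34.6177
Node (0,0) S=189.0000: V=(p*·210.4274+(1−p*)·188.4755)/1.01=195.9851; Δ=(210.4274−188.4755)/(245.7000−149.3100)=0.2277; B=V−Δ·S=152.9421
Check: Δ(0,0)·S0 + B(0,0) = 195.9851 = V0.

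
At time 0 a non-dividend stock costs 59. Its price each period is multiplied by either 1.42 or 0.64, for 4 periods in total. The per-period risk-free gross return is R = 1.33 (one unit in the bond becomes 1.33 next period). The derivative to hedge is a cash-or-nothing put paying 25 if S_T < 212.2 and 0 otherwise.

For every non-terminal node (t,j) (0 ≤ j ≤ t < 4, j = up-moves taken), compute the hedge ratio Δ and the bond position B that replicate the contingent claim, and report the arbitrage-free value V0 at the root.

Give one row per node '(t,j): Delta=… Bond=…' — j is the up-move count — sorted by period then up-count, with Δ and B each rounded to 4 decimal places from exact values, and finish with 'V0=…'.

Under the risk-neutral measure, an up-move has probability p* = (R−d)/(u−d) = 0.8846 and values discount at R = 1.33.
At expiry t=4: V(4,0)=25.0000, V(4,1)=25.0000, V(4,2)=25.0000, V(4,3)=25.0000, V(4,4)=0.0000
Node (3,0) S=15.4665: V=(p*·25.0000+(1−p*)·25.0000)/1.33=18.7970; Δ=(25.0000−25.0000)/(21.9624−9.8986)=0.0000; B=V−Δ·S=18.7970
Node (3,1) S=34.3163: V=(p*·25.0000+(1−p*)·25.0000)/1.33=18.7970; Δ=(25.0000−25.0000)/(48.7291−21.9624)=0.0000; B=V−Δ·S=18.7970
Node (3,2) S=76.1393: V=(p*·25.0000+(1−p*)·25.0000)/1.33=18.7970; Δ=(25.0000−25.0000)/(108.1178−48.7291)=0.0000; B=V−Δ·S=18.7970
Node (3,3) S=168.9340: V=(p*·0.0000+(1−p*)·25.0000)/1.33=2.1689; Δ=(0.0000−25.0000)/(239.8863−108.1178)=-0.1897; B=V−Δ·S=34.2202
Node (2,0) S=24.1664: V=(p*·18.7970+(1−p*)·18.7970)/1.33=14.1331; Δ=(18.7970−18.7970)/(34.3163−15.4665)=0.0000; B=V−Δ·S=14.1331
Node (2,1) S=53.6192: V=(p*·18.7970+(1−p*)·18.7970)/1.33=14.1331; Δ=(18.7970−18.7970)/(76.1393−34.3163)=0.0000; B=V−Δ·S=14.1331
Node (2,2) S=118.9676: V=(p*·2.1689+(1−p*)·18.7970)/1.33=3.0733; Δ=(2.1689−18.7970)/(168.9340−76.1393)=-0.1792; B=V−Δ·S=24.3914
Node (1,0) S=37.7600: V=(p*·14.1331+(1−p*)·14.1331)/1.33=10.6264; Δ=(14.1331−14.1331)/(53.6192−24.1664)=0.0000; B=V−Δ·S=10.6264
Node (1,1) S=83.7800: V=(p*·3.0733+(1−p*)·14.1331)/1.33=3.2703; Δ=(3.0733−14.1331)/(118.9676−53.6192)=-0.1692; B=V−Δ·S=17.4494
Node (0,0) S=59.0000: V=(p*·3.2703+(1−p*)·10.6264)/1.33=3.0970; Δ=(3.2703−10.6264)/(83.7800−37.7600)=-0.1598; B=V−Δ·S=12.5279
Root portfolio cost Δ·59+B reproduces V0=3.0970.

(0,0): Delta=-0.1598 Bond=12.5279
(1,0): Delta=0.0000 Bond=10.6264
(1,1): Delta=-0.1692 Bond=17.4494
(2,0): Delta=0.0000 Bond=14.1331
(2,1): Delta=0.0000 Bond=14.1331
(2,2): Delta=-0.1792 Bond=24.3914
(3,0): Delta=0.0000 Bond=18.7970
(3,1): Delta=0.0000 Bond=18.7970
(3,2): Delta=0.0000 Bond=18.7970
(3,3): Delta=-0.1897 Bond=34.2202
V0=3.0970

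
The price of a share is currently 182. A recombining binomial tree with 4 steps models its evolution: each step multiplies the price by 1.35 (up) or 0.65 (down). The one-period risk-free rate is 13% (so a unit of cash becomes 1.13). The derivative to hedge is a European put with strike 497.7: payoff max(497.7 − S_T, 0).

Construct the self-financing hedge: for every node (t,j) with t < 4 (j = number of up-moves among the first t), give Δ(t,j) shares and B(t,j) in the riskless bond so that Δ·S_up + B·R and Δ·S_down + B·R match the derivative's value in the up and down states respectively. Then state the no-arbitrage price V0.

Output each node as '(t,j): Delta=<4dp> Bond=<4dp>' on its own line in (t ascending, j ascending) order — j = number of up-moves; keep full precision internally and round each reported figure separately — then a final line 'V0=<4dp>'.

No-arbitrage ⇒ martingale measure with p* = (R−d)/(u−d) = 0.6857.
At expiry t=4: V(4,0)=465.2119, V(4,1)=430.2246, V(4,2)=357.5589, V(4,3)=206.6376, V(4,4)=0.0000
Node (3,0) S=49.9817: V=(p*·430.2246+(1−p*)·465.2119)/1.13=390.4607; Δ=(430.2246−465.2119)/(67.4754−32.4881)=-1.0000; B=V−Δ·S=440.4425
Node (3,1) S=103.8083: V=(p*·357.5589+(1−p*)·430.2246)/1.13=336.6342; Δ=(357.5589−430.2246)/(140.1411−67.4754)=-1.0000; B=V−Δ·S=440.4425
Node (3,2) S=215.6018: V=(p*·206.6376+(1−p*)·357.5589)/1.13=224.8407; Δ=(206.6376−357.5589)/(291.0624−140.1411)=-1.0000; B=V−Δ·S=440.4425
Node (3,3) S=447.7883: V=(p*·0.0000+(1−p*)·206.6376)/1.13=57.4719; Δ=(0.0000−206.6376)/(604.5141−291.0624)=-0.6592; B=V−Δ·S=352.6685
Node (2,0) S=76.8950: V=(p*·336.6342+(1−p*)·390.4607)/1.13=312.8771; Δ=(336.6342−390.4607)/(103.8083−49.9818)=-1.0000; B=V−Δ·S=389.7721
Node (2,1) S=159.7050: V=(p*·224.8407+(1−p*)·336.6342)/1.13=230.0671; Δ=(224.8407−336.6342)/(215.6018−103.8083)=-1.0000; B=V−Δ·S=389.7721
Node (2,2) S=331.6950: V=(p*·57.4719+(1−p*)·224.8407)/1.13=97.4102; Δ=(57.4719−224.8407)/(447.7883−215.6018)=-0.7208; B=V−Δ·S=336.5085
Node (1,0) S=118.3000: V=(p*·230.0671+(1−p*)·312.8771)/1.13=226.6311; Δ=(230.0671−312.8771)/(159.7050−76.8950)=-1.0000; B=V−Δ·S=344.9311
Node (1,1) S=245.7000: V=(p*·97.4102+(1−p*)·230.0671)/1.13=123.0994; Δ=(97.4102−230.0671)/(331.6950−159.7050)=-0.7713; B=V−Δ·S=312.6093
Node (0,0) S=182.0000: V=(p*·123.0994+(1−p*)·226.6311)/1.13=137.7327; Δ=(123.0994−226.6311)/(245.7000−118.3000)=-0.8127; B=V−Δ·S=285.6350
The time-0 hedge costs 137.7327, which is the no-arbitrage price.

(0,0): Delta=-0.8127 Bond=285.6350
(1,0): Delta=-1.0000 Bond=344.9311
(1,1): Delta=-0.7713 Bond=312.6093
(2,0): Delta=-1.0000 Bond=389.7721
(2,1): Delta=-1.0000 Bond=389.7721
(2,2): Delta=-0.7208 Bond=336.5085
(3,0): Delta=-1.0000 Bond=440.4425
(3,1): Delta=-1.0000 Bond=440.4425
(3,2): Delta=-1.0000 Bond=440.4425
(3,3): Delta=-0.6592 Bond=352.6685
V0=137.7327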